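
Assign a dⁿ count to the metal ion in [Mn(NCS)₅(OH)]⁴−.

Ligand charges: each isothiocyanate is −1; each hydroxide is −1. With an overall charge of −4 the manganese centre must be in the +2 oxidation state.
Manganese is a group-7 element; Mn(II) is therefore d⁵.

d⁵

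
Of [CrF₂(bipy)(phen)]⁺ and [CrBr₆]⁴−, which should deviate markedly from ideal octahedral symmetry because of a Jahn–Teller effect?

[CrF₂(bipy)(phen)]⁺: Summing ligand charges against the +1 overall charge gives an oxidation state of +3 for chromium. Cr sits in group 6, so the d-electron count is 6 − 3 = 3. The d³ configuration leaves the e_g set evenly filled (or empty) — no strong Jahn–Teller driving force.
[CrBr₆]⁴−: Each bromide is −1; balancing the −4 overall charge requires Cr(II). Chromium is a group-6 element; Cr(II) is therefore d⁴. Bromide is a weak-field ligand for a first-row metal, so the complex is high-spin. The t₂g³e_g¹ (high-spin) configuration has an unevenly filled e_g set; the Jahn–Teller theorem predicts a tetragonal distortion (typically axial elongation) to lift the degeneracy.

[CrBr₆]⁴−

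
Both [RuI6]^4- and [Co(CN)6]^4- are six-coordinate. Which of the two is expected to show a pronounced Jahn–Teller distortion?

[Co(CN)6]^4-

[RuI6]^4-: Summing ligand charges against the −4 overall charge gives an oxidation state of +2 for ruthenium. Ruthenium is a group-8 element; Ru(II) is therefore d⁶. A 4d ion has a large Δₒ and is invariably low-spin. The d⁶ configuration leaves the e_g set evenly filled (or empty) — no strong Jahn–Teller driving force.
[Co(CN)6]^4-: Each cyanide is −1; balancing the −4 overall charge requires Co(II). Cobalt is a group-9 element; Co(II) is therefore d⁷. Cyanide is a strong-field ligand (high in the spectrochemical series) for a first-row metal, so the complex is low-spin. The t₂g⁶e_g¹ (low-spin) configuration has an unevenly filled e_g set; the Jahn–Teller theorem predicts a tetragonal distortion (typically axial elongation) to lift the degeneracy.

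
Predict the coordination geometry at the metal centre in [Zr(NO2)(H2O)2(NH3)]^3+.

Ligand charges: each nitro (N-bound nitrite) is −1; water is neutral; ammonia is neutral. With an overall charge of +3 the zirconium centre must be in the +4 oxidation state.
Group 4 minus oxidation state 4 gives a d⁰ configuration.
With 4 monodentate ligands the coordination number is 4.
A d⁰ ion has no crystal-field stabilisation preference between square planar and tetrahedral, so four ligands adopt the sterically favoured tetrahedral geometry.

tetrahedral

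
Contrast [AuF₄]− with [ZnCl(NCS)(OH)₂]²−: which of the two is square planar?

For [AuF₄]−: Summing ligand charges against the −1 overall charge gives an oxidation state of +3 for gold. Gold is a group-11 element; Au(III) is therefore d⁸. A 5d d⁸ ion has a large crystal-field splitting; square planar leaves the high-energy d_{x²−y²} orbital empty and maximises CFSE. → square planar.
For [ZnCl(NCS)(OH)₂]²−: Each chloride is −1; each isothiocyanate is −1; each hydroxide is −1; balancing the −2 overall charge requires Zn(II). Zinc is a group-12 element; Zn(II) is therefore d¹⁰. A d¹⁰ ion has no crystal-field stabilisation preference between square planar and tetrahedral, so four ligands adopt the sterically favoured tetrahedral geometry. → tetrahedral.

[AuF₄]−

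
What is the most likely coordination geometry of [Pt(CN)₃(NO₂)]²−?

Each cyanide is −1; each nitro (N-bound nitrite) is −1; balancing the −2 overall charge requires Pt(II).
Platinum is a group-10 element; Pt(II) is therefore d⁸.
Coordination number: 4.
A 5d d⁸ ion has a large crystal-field splitting; square planar leaves the high-energy d_{x²−y²} orbital empty and maximises CFSE.

square planar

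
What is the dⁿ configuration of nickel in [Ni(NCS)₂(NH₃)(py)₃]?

d8

Each isothiocyanate is −1; ammonia is neutral; pyridine is neutral; balancing the 0 overall charge requires Ni(II).
Nickel is a group-10 element; Ni(II) is therefore d⁸.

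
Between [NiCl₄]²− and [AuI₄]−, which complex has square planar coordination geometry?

For [NiCl₄]²−: Ligand charges: each chloride is −1. With an overall charge of −2 the nickel centre must be in the +2 oxidation state. Group 10 minus oxidation state 2 gives a d⁸ configuration. Chloride is a weak-field ligand. With weak-field ligands the CFSE gain from square planar is small, so a 3d d⁸ ion takes the sterically preferred tetrahedral geometry. → tetrahedral.
For [AuI₄]−: Ligand charges: each iodide is −1. With an overall charge of −1 the gold centre must be in the +3 oxidation state. Au sits in group 11, so the d-electron count is 11 − 3 = 8. A 5d d⁸ ion has a large crystal-field splitting; square planar leaves the high-energy d_{x²−y²} orbital empty and maximises CFSE. → square planar.

[AuI₄]−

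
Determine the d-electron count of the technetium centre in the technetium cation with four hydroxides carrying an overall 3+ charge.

Summing ligand charges against the +3 overall charge gives an oxidation state of +7 for technetium.
Technetium is a group-7 element; Tc(VII) is therefore d⁰.

d0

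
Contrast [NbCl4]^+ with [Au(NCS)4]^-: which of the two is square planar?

For [NbCl4]^+: Summing ligand charges against the +1 overall charge gives an oxidation state of +5 for niobium. Niobium is a group-5 element; Nb(V) is therefore d⁰. A d⁰ ion has no crystal-field stabilisation preference between square planar and tetrahedral, so four ligands adopt the sterically favoured tetrahedral geometry. → tetrahedral.
For [Au(NCS)4]^-: Each isothiocyanate is −1; balancing the −1 overall charge requires Au(III). Group 11 minus oxidation state 3 gives a d⁸ configuration. A 5d d⁸ ion has a large crystal-field splitting; square planar leaves the high-energy d_{x²−y²} orbital empty and maximises CFSE. → square planar.

[Au(NCS)4]^-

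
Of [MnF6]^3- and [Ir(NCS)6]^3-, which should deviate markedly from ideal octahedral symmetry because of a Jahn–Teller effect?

[MnF6]^3-: Each fluoride is −1; balancing the −3 overall charge requires Mn(III). Group 7 minus oxidation state 3 gives a d⁴ configuration. Fluoride is a weak-field ligand for a first-row metal, so the complex is high-spin. The t₂g³e_g¹ (high-spin) configuration has an unevenly filled e_g set; the Jahn–Teller theorem predicts a tetragonal distortion (typically axial elongation) to lift the degeneracy.
[Ir(NCS)6]^3-: Summing ligand charges against the −3 overall charge gives an oxidation state of +3 for iridium. Iridium is a group-9 element; Ir(III) is therefore d⁶. A 5d ion has a large Δₒ and is invariably low-spin. The d⁶ configuration leaves the e_g set evenly filled (or empty) — no strong Jahn–Teller driving force.

[MnF6]^3-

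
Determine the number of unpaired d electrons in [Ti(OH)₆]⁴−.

2

Ligand charges: each hydroxide is −1. With an overall charge of −4 the titanium centre must be in the +2 oxidation state.
Group 4 minus oxidation state 2 gives a d² configuration.
In an octahedral field the d² configuration is t₂g²e_g⁰ (only one arrangement possible), giving 2 unpaired electrons.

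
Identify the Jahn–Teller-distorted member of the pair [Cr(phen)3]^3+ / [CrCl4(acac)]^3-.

[CrCl4(acac)]^3-

[Cr(phen)3]^3+: Ligand charges: 1,10-phenanthroline is neutral. With an overall charge of +3 the chromium centre must be in the +3 oxidation state. Cr sits in group 6, so the d-electron count is 6 − 3 = 3. The d³ configuration leaves the e_g set evenly filled (or empty) — no strong Jahn–Teller driving force.
[CrCl4(acac)]^3-: Summing ligand charges against the −3 overall charge gives an oxidation state of +2 for chromium. Group 6 minus oxidation state 2 gives a d⁴ configuration. Acetylacetonate and chloride are weak-field ligands for a first-row metal, so the complex is high-spin. The t₂g³e_g¹ (high-spin) configuration has an unevenly filled e_g set; the Jahn–Teller theorem predicts a tetragonal distortion (typically axial elongation) to lift the degeneracy.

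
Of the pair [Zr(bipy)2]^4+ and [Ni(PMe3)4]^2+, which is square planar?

[Ni(PMe3)4]^2+

For [Zr(bipy)2]^4+: Ligand charges: 2,2′-bipyridine is neutral. With an overall charge of +4 the zirconium centre must be in the +4 oxidation state. Group 4 minus oxidation state 4 gives a d⁰ configuration. A d⁰ ion has no crystal-field stabilisation preference between square planar and tetrahedral, so four ligands adopt the sterically favoured tetrahedral geometry. → tetrahedral.
For [Ni(PMe3)4]^2+: Trimethylphosphine is neutral; balancing the +2 overall charge requires Ni(II). Ni sits in group 10, so the d-electron count is 10 − 2 = 8. Trimethylphosphine is a strong-field ligand (high in the spectrochemical series). A 3d d⁸ ion with strong-field ligands gains enough CFSE to favour square planar over tetrahedral. → square planar.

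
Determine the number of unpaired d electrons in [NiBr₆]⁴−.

Summing ligand charges against the −4 overall charge gives an oxidation state of +2 for nickel.
Ni sits in group 10, so the d-electron count is 10 − 2 = 8.
In an octahedral field the d⁸ configuration is t₂g⁶e_g² (only one arrangement possible), giving 2 unpaired electrons.

2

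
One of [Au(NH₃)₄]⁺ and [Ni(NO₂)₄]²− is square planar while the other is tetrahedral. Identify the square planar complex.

For [Au(NH₃)₄]⁺: Ligand charges: ammonia is neutral. With an overall charge of +1 the gold centre must be in the +1 oxidation state. Group 11 minus oxidation state 1 gives a d¹⁰ configuration. A d¹⁰ ion has no crystal-field stabilisation preference between square planar and tetrahedral, so four ligands adopt the sterically favoured tetrahedral geometry. → tetrahedral.
For [Ni(NO₂)₄]²−: Ligand charges: each nitro (N-bound nitrite) is −1. With an overall charge of −2 the nickel centre must be in the +2 oxidation state. Group 10 minus oxidation state 2 gives a d⁸ configuration. Nitro (N-bound nitrite) is a strong-field ligand (high in the spectrochemical series). A 3d d⁸ ion with strong-field ligands gains enough CFSE to favour square planar over tetrahedral. → square planar.

[Ni(NO₂)₄]²−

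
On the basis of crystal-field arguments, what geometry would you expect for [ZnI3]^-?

Summing ligand charges against the −1 overall charge gives an oxidation state of +2 for zinc.
Zinc is a group-12 element; Zn(II) is therefore d¹⁰.
With 3 monodentate ligands the coordination number is 3.
Three ligands around a d¹⁰ centre minimise repulsion in a trigonal-planar arrangement.

trigonal planar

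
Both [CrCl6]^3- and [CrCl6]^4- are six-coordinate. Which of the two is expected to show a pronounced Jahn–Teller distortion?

[CrCl6]^3-: Ligand charges: each chloride is −1. With an overall charge of −3 the chromium centre must be in the +3 oxidation state. Chromium is a group-6 element; Cr(III) is therefore d³. The d³ configuration leaves the e_g set evenly filled (or empty) — no strong Jahn–Teller driving force.
[CrCl6]^4-: Ligand charges: each chloride is −1. With an overall charge of −4 the chromium centre must be in the +2 oxidation state. Chromium is a group-6 element; Cr(II) is therefore d⁴. Chloride is a weak-field ligand for a first-row metal, so the complex is high-spin. The t₂g³e_g¹ (high-spin) configuration has an unevenly filled e_g set; the Jahn–Teller theorem predicts a tetragonal distortion (typically axial elongation) to lift the degeneracy.

[CrCl6]^4-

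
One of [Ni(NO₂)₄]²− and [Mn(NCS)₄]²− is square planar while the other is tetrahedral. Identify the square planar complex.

[Ni(NO₂)₄]²−

For [Ni(NO₂)₄]²−: Ligand charges: each nitro (N-bound nitrite) is −1. With an overall charge of −2 the nickel centre must be in the +2 oxidation state. Ni sits in group 10, so the d-electron count is 10 − 2 = 8. Nitro (N-bound nitrite) is a strong-field ligand (high in the spectrochemical series). A 3d d⁸ ion with strong-field ligands gains enough CFSE to favour square planar over tetrahedral. → square planar.
For [Mn(NCS)₄]²−: Each isothiocyanate is −1; balancing the −2 overall charge requires Mn(II). Manganese is a group-7 element; Mn(II) is therefore d⁵. A high-spin d⁵ ion has zero CFSE in either geometry, so four ligands adopt the sterically favoured tetrahedral geometry. → tetrahedral.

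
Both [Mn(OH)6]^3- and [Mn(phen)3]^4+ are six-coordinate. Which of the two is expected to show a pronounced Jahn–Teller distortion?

[Mn(OH)6]^3-

[Mn(OH)6]^3-: Summing ligand charges against the −3 overall charge gives an oxidation state of +3 for manganese. Mn sits in group 7, so the d-electron count is 7 − 3 = 4. Hydroxide is a weak-field ligand for a first-row metal, so the complex is high-spin. The t₂g³e_g¹ (high-spin) configuration has an unevenly filled e_g set; the Jahn–Teller theorem predicts a tetragonal distortion (typically axial elongation) to lift the degeneracy.
[Mn(phen)3]^4+: 1,10-phenanthroline is neutral; balancing the +4 overall charge requires Mn(IV). Group 7 minus oxidation state 4 gives a d³ configuration. The d³ configuration leaves the e_g set evenly filled (or empty) — no strong Jahn–Teller driving force.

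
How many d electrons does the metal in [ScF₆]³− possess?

d⁰

Each fluoride is −1; balancing the −3 overall charge requires Sc(III).
Group 3 minus oxidation state 3 gives a d⁰ configuration.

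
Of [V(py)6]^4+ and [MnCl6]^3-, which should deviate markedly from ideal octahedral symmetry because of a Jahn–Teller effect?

[V(py)6]^4+: Summing ligand charges against the +4 overall charge gives an oxidation state of +4 for vanadium. Vanadium is a group-5 element; V(IV) is therefore d¹. The d¹ configuration leaves the e_g set evenly filled (or empty) — no strong Jahn–Teller driving force.
[MnCl6]^3-: Each chloride is −1; balancing the −3 overall charge requires Mn(III). Group 7 minus oxidation state 3 gives a d⁴ configuration. Chloride is a weak-field ligand for a first-row metal, so the complex is high-spin. The t₂g³e_g¹ (high-spin) configuration has an unevenly filled e_g set; the Jahn–Teller theorem predicts a tetragonal distortion (typically axial elongation) to lift the degeneracy.

[MnCl6]^3-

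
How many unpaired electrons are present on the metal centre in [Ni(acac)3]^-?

Each acetylacetonate is −1; balancing the −1 overall charge requires Ni(II).
Group 10 minus oxidation state 2 gives a d⁸ configuration.
Counting donor atoms: 3×acetylacetonate (bidentate) → 6 donors. Coordination number = 6.
In an octahedral field the d⁸ configuration is t₂g⁶e_g² (only one arrangement possible), giving 2 unpaired electrons.

2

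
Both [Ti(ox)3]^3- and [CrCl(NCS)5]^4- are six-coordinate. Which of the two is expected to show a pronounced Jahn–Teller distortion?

[Ti(ox)3]^3-: Each oxalate is −2; balancing the −3 overall charge requires Ti(III). Group 4 minus oxidation state 3 gives a d¹ configuration. The d¹ configuration leaves the e_g set evenly filled (or empty) — no strong Jahn–Teller driving force.
[CrCl(NCS)5]^4-: Summing ligand charges against the −4 overall charge gives an oxidation state of +2 for chromium. Group 6 minus oxidation state 2 gives a d⁴ configuration. Chloride and isothiocyanate are weak-field ligands for a first-row metal, so the complex is high-spin. The t₂g³e_g¹ (high-spin) configuration has an unevenly filled e_g set; the Jahn–Teller theorem predicts a tetragonal distortion (typically axial elongation) to lift the degeneracy.

[CrCl(NCS)5]^4-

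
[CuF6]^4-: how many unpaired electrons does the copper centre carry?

Each fluoride is −1; balancing the −4 overall charge requires Cu(II).
Group 11 minus oxidation state 2 gives a d⁹ configuration.
In an octahedral field the d⁹ configuration is t₂g⁶e_g³ (only one arrangement possible), giving 1 unpaired electron.

1 unpaired electron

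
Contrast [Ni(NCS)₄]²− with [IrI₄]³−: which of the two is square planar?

For [Ni(NCS)₄]²−: Summing ligand charges against the −2 overall charge gives an oxidation state of +2 for nickel. Ni sits in group 10, so the d-electron count is 10 − 2 = 8. Isothiocyanate is a weak-field ligand. With weak-field ligands the CFSE gain from square planar is small, so a 3d d⁸ ion takes the sterically preferred tetrahedral geometry. → tetrahedral.
For [IrI₄]³−: Each iodide is −1; balancing the −3 overall charge requires Ir(I). Group 9 minus oxidation state 1 gives a d⁸ configuration. A 5d d⁸ ion has a large crystal-field splitting; square planar leaves the high-energy d_{x²−y²} orbital empty and maximises CFSE. → square planar.

[IrI₄]³−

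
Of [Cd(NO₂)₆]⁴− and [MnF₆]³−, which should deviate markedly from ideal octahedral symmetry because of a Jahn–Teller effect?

[Cd(NO₂)₆]⁴−: Each nitro (N-bound nitrite) is −1; balancing the −4 overall charge requires Cd(II). Cadmium is a group-12 element; Cd(II) is therefore d¹⁰. The d¹⁰ configuration leaves the e_g set evenly filled (or empty) — no strong Jahn–Teller driving force.
[MnF₆]³−: Each fluoride is −1; balancing the −3 overall charge requires Mn(III). Manganese is a group-7 element; Mn(III) is therefore d⁴. Fluoride is a weak-field ligand for a first-row metal, so the complex is high-spin. The t₂g³e_g¹ (high-spin) configuration has an unevenly filled e_g set; the Jahn–Teller theorem predicts a tetragonal distortion (typically axial elongation) to lift the degeneracy.

[MnF₆]³−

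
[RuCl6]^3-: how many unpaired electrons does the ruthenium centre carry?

Summing ligand charges against the −3 overall charge gives an oxidation state of +3 for ruthenium.
Ruthenium is a group-8 element; Ru(III) is therefore d⁵.
The spin state decides the count: a 4d ion has a large Δₒ and is invariably low-spin.
An octahedral low-spin d⁵ ion is t₂g⁵e_g⁰, giving 1 unpaired electron.

1 unpaired electron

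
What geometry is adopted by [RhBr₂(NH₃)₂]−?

square planar

Ligand charges: each bromide is −1; ammonia is neutral. With an overall charge of −1 the rhodium centre must be in the +1 oxidation state.
Rh sits in group 9, so the d-electron count is 9 − 1 = 8.
Coordination number: 4.
A 4d d⁸ ion has a large crystal-field splitting; square planar leaves the high-energy d_{x²−y²} orbital empty and maximises CFSE.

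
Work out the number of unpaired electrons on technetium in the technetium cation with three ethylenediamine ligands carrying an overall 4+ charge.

3 unpaired electrons

Ethylenediamine is neutral; balancing the +4 overall charge requires Tc(IV).
Group 7 minus oxidation state 4 gives a d³ configuration.
Counting donor atoms: 3×ethylenediamine (bidentate) → 6 donors. Coordination number = 6.
In an octahedral field the d³ configuration is t₂g³e_g⁰ (only one arrangement possible), giving 3 unpaired electrons.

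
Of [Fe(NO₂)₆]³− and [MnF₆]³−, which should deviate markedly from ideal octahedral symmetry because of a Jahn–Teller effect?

[MnF₆]³−

[Fe(NO₂)₆]³−: Ligand charges: each nitro (N-bound nitrite) is −1. With an overall charge of −3 the iron centre must be in the +3 oxidation state. Fe sits in group 8, so the d-electron count is 8 − 3 = 5. Nitro (N-bound nitrite) is a strong-field ligand (high in the spectrochemical series) for a first-row metal, so the complex is low-spin. The d⁵ configuration leaves the e_g set evenly filled (or empty) — no strong Jahn–Teller driving force.
[MnF₆]³−: Each fluoride is −1; balancing the −3 overall charge requires Mn(III). Mn sits in group 7, so the d-electron count is 7 − 3 = 4. Fluoride is a weak-field ligand for a first-row metal, so the complex is high-spin. The t₂g³e_g¹ (high-spin) configuration has an unevenly filled e_g set; the Jahn–Teller theorem predicts a tetragonal distortion (typically axial elongation) to lift the degeneracy.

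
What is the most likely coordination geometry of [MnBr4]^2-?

Each bromide is −1; balancing the −2 overall charge requires Mn(II).
Manganese is a group-7 element; Mn(II) is therefore d⁵.
With 4 monodentate ligands the coordination number is 4.
Bromide is a weak-field ligand.
A high-spin d⁵ ion has zero CFSE in either geometry, so four ligands adopt the sterically favoured tetrahedral geometry.

tetrahedral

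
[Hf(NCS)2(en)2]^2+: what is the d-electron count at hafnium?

Ligand charges: each isothiocyanate is −1; ethylenediamine is neutral. With an overall charge of +2 the hafnium centre must be in the +4 oxidation state.
Hafnium is a group-4 element; Hf(IV) is therefore d⁰.

d0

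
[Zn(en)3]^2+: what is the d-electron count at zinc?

d¹⁰

Summing ligand charges against the +2 overall charge gives an oxidation state of +2 for zinc.
Group 12 minus oxidation state 2 gives a d¹⁰ configuration.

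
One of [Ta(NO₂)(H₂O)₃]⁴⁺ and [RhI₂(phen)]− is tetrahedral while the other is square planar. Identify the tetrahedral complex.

For [Ta(NO₂)(H₂O)₃]⁴⁺: Each nitro (N-bound nitrite) is −1; water is neutral; balancing the +4 overall charge requires Ta(V). Group 5 minus oxidation state 5 gives a d⁰ configuration. A d⁰ ion has no crystal-field stabilisation preference between square planar and tetrahedral, so four ligands adopt the sterically favoured tetrahedral geometry. → tetrahedral.
For [RhI₂(phen)]−: Each iodide is −1; 1,10-phenanthroline is neutral; balancing the −1 overall charge requires Rh(I). Group 9 minus oxidation state 1 gives a d⁸ configuration. A 4d d⁸ ion has a large crystal-field splitting; square planar leaves the high-energy d_{x²−y²} orbital empty and maximises CFSE. → square planar.

[Ta(NO₂)(H₂O)₃]⁴⁺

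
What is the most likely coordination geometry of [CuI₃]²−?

trigonal planar

Ligand charges: each iodide is −1. With an overall charge of −2 the copper centre must be in the +1 oxidation state.
Cu sits in group 11, so the d-electron count is 11 − 1 = 10.
With 3 monodentate ligands the coordination number is 3.
Three ligands around a d¹⁰ centre minimise repulsion in a trigonal-planar arrangement.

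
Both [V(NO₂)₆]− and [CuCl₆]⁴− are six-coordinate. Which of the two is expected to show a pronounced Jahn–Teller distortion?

[V(NO₂)₆]−: Summing ligand charges against the −1 overall charge gives an oxidation state of +5 for vanadium. V sits in group 5, so the d-electron count is 5 − 5 = 0. The d⁰ configuration leaves the e_g set evenly filled (or empty) — no strong Jahn–Teller driving force.
[CuCl₆]⁴−: Summing ligand charges against the −4 overall charge gives an oxidation state of +2 for copper. Copper is a group-11 element; Cu(II) is therefore d⁹. The t₂g⁶e_g³ configuration has an unevenly filled e_g set; the Jahn–Teller theorem predicts a tetragonal distortion (typically axial elongation) to lift the degeneracy.

[CuCl₆]⁴−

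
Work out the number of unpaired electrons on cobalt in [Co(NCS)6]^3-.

0 unpaired electrons

Each isothiocyanate is −1; balancing the −3 overall charge requires Co(III).
Co sits in group 9, so the d-electron count is 9 − 3 = 6.
The spin state decides the count: Co(III) has an exceptionally large octahedral splitting and is low-spin with essentially every ligand except fluoride.
An octahedral low-spin d⁶ ion is t₂g⁶e_g⁰, giving 0 unpaired electrons.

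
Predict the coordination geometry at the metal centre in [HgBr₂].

Summing ligand charges against the 0 overall charge gives an oxidation state of +2 for mercury.
Hg sits in group 12, so the d-electron count is 12 − 2 = 10.
Coordination number: 2.
A d¹⁰ ion with only two ligands adopts a linear arrangement (sp hybridisation; no CFSE preference).

linear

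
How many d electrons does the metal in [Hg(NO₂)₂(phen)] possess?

Each nitro (N-bound nitrite) is −1; 1,10-phenanthroline is neutral; balancing the 0 overall charge requires Hg(II).
Group 12 minus oxidation state 2 gives a d¹⁰ configuration.

d¹⁰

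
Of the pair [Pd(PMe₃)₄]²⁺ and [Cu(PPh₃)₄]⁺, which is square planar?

For [Pd(PMe₃)₄]²⁺: Ligand charges: trimethylphosphine is neutral. With an overall charge of +2 the palladium centre must be in the +2 oxidation state. Palladium is a group-10 element; Pd(II) is therefore d⁸. A 4d d⁸ ion has a large crystal-field splitting; square planar leaves the high-energy d_{x²−y²} orbital empty and maximises CFSE. → square planar.
For [Cu(PPh₃)₄]⁺: Ligand charges: triphenylphosphine is neutral. With an overall charge of +1 the copper centre must be in the +1 oxidation state. Group 11 minus oxidation state 1 gives a d¹⁰ configuration. A d¹⁰ ion has no crystal-field stabilisation preference between square planar and tetrahedral, so four ligands adopt the sterically favoured tetrahedral geometry. → tetrahedral.

[Pd(PMe₃)₄]²⁺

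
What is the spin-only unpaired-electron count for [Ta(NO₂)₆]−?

0 unpaired electrons

Summing ligand charges against the −1 overall charge gives an oxidation state of +5 for tantalum.
Ta sits in group 5, so the d-electron count is 5 − 5 = 0.
In an octahedral field the d⁰ configuration is t₂g⁰e_g⁰, giving 0 unpaired electrons.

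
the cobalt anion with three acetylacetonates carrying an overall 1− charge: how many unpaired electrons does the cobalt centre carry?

3

Summing ligand charges against the −1 overall charge gives an oxidation state of +2 for cobalt.
Co sits in group 9, so the d-electron count is 9 − 2 = 7.
Counting donor atoms: 3×acetylacetonate (bidentate) → 6 donors. Coordination number = 6.
The spin state decides the count: Acetylacetonate is a weak-field ligand for a first-row metal, so the complex is high-spin.
An octahedral high-spin d⁷ ion is t₂g⁵e_g², giving 3 unpaired electrons.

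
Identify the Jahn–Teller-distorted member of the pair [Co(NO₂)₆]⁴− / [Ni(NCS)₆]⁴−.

[Co(NO₂)₆]⁴−

[Co(NO₂)₆]⁴−: Summing ligand charges against the −4 overall charge gives an oxidation state of +2 for cobalt. Group 9 minus oxidation state 2 gives a d⁷ configuration. Nitro (N-bound nitrite) is a strong-field ligand (high in the spectrochemical series) for a first-row metal, so the complex is low-spin. The t₂g⁶e_g¹ (low-spin) configuration has an unevenly filled e_g set; the Jahn–Teller theorem predicts a tetragonal distortion (typically axial elongation) to lift the degeneracy.
[Ni(NCS)₆]⁴−: Each isothiocyanate is −1; balancing the −4 overall charge requires Ni(II). Ni sits in group 10, so the d-electron count is 10 − 2 = 8. The d⁸ configuration leaves the e_g set evenly filled (or empty) — no strong Jahn–Teller driving force.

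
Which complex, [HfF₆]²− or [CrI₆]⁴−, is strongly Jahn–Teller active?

[CrI₆]⁴−

[HfF₆]²−: Ligand charges: each fluoride is −1. With an overall charge of −2 the hafnium centre must be in the +4 oxidation state. Hf sits in group 4, so the d-electron count is 4 − 4 = 0. The d⁰ configuration leaves the e_g set evenly filled (or empty) — no strong Jahn–Teller driving force.
[CrI₆]⁴−: Ligand charges: each iodide is −1. With an overall charge of −4 the chromium centre must be in the +2 oxidation state. Group 6 minus oxidation state 2 gives a d⁴ configuration. Iodide is a weak-field ligand for a first-row metal, so the complex is high-spin. The t₂g³e_g¹ (high-spin) configuration has an unevenly filled e_g set; the Jahn–Teller theorem predicts a tetragonal distortion (typically axial elongation) to lift the degeneracy.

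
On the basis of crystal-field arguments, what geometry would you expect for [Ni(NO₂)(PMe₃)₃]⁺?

square planar

Each nitro (N-bound nitrite) is −1; trimethylphosphine is neutral; balancing the +1 overall charge requires Ni(II).
Nickel is a group-10 element; Ni(II) is therefore d⁸.
With 4 monodentate ligands the coordination number is 4.
Nitro (N-bound nitrite) and trimethylphosphine are strong-field ligands (high in the spectrochemical series).
A 3d d⁸ ion with strong-field ligands gains enough CFSE to favour square planar over tetrahedral.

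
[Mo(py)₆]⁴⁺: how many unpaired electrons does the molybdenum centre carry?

Summing ligand charges against the +4 overall charge gives an oxidation state of +4 for molybdenum.
Molybdenum is a group-6 element; Mo(IV) is therefore d².
In an octahedral field the d² configuration is t₂g²e_g⁰ (only one arrangement possible), giving 2 unpaired electrons.

2 unpaired electrons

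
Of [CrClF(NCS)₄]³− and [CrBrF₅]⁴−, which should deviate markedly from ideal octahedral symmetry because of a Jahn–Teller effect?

[CrBrF₅]⁴−

[CrClF(NCS)₄]³−: Summing ligand charges against the −3 overall charge gives an oxidation state of +3 for chromium. Group 6 minus oxidation state 3 gives a d³ configuration. The d³ configuration leaves the e_g set evenly filled (or empty) — no strong Jahn–Teller driving force.
[CrBrF₅]⁴−: Summing ligand charges against the −4 overall charge gives an oxidation state of +2 for chromium. Cr sits in group 6, so the d-electron count is 6 − 2 = 4. Bromide and fluoride are weak-field ligands for a first-row metal, so the complex is high-spin. The t₂g³e_g¹ (high-spin) configuration has an unevenly filled e_g set; the Jahn–Teller theorem predicts a tetragonal distortion (typically axial elongation) to lift the degeneracy.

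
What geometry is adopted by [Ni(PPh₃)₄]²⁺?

Triphenylphosphine is neutral; balancing the +2 overall charge requires Ni(II).
Nickel is a group-10 element; Ni(II) is therefore d⁸.
Coordination number: 4.
Triphenylphosphine is a strong-field ligand (high in the spectrochemical series).
A 3d d⁸ ion with strong-field ligands gains enough CFSE to favour square planar over tetrahedral.

square planar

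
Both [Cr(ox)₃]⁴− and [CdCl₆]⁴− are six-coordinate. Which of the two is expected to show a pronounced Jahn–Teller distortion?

[Cr(ox)₃]⁴−

[Cr(ox)₃]⁴−: Each oxalate is −2; balancing the −4 overall charge requires Cr(II). Cr sits in group 6, so the d-electron count is 6 − 2 = 4. Oxalate is a weak-field ligand for a first-row metal, so the complex is high-spin. The t₂g³e_g¹ (high-spin) configuration has an unevenly filled e_g set; the Jahn–Teller theorem predicts a tetragonal distortion (typically axial elongation) to lift the degeneracy.
[CdCl₆]⁴−: Summing ligand charges against the −4 overall charge gives an oxidation state of +2 for cadmium. Cadmium is a group-12 element; Cd(II) is therefore d¹⁰. The d¹⁰ configuration leaves the e_g set evenly filled (or empty) — no strong Jahn–Teller driving force.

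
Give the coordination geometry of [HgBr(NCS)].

Ligand charges: each bromide is −1; each isothiocyanate is −1. With an overall charge of 0 the mercury centre must be in the +2 oxidation state.
Mercury is a group-12 element; Hg(II) is therefore d¹⁰.
Coordination number: 2.
A d¹⁰ ion with only two ligands adopts a linear arrangement (sp hybridisation; no CFSE preference).

linear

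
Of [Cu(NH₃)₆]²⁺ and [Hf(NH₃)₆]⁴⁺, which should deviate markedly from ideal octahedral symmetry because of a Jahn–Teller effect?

[Cu(NH₃)₆]²⁺: Ligand charges: ammonia is neutral. With an overall charge of +2 the copper centre must be in the +2 oxidation state. Cu sits in group 11, so the d-electron count is 11 − 2 = 9. The t₂g⁶e_g³ configuration has an unevenly filled e_g set; the Jahn–Teller theorem predicts a tetragonal distortion (typically axial elongation) to lift the degeneracy.
[Hf(NH₃)₆]⁴⁺: Ligand charges: ammonia is neutral. With an overall charge of +4 the hafnium centre must be in the +4 oxidation state. Hafnium is a group-4 element; Hf(IV) is therefore d⁰. The d⁰ configuration leaves the e_g set evenly filled (or empty) — no strong Jahn–Teller driving force.

[Cu(NH₃)₆]²⁺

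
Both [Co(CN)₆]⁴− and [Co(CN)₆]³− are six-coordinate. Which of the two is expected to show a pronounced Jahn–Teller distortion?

[Co(CN)₆]⁴−: Ligand charges: each cyanide is −1. With an overall charge of −4 the cobalt centre must be in the +2 oxidation state. Cobalt is a group-9 element; Co(II) is therefore d⁷. Cyanide is a strong-field ligand (high in the spectrochemical series) for a first-row metal, so the complex is low-spin. The t₂g⁶e_g¹ (low-spin) configuration has an unevenly filled e_g set; the Jahn–Teller theorem predicts a tetragonal distortion (typically axial elongation) to lift the degeneracy.
[Co(CN)₆]³−: Each cyanide is −1; balancing the −3 overall charge requires Co(III). Cobalt is a group-9 element; Co(III) is therefore d⁶. Co(III) has an exceptionally large octahedral splitting and is low-spin with essentially every ligand except fluoride. The d⁶ configuration leaves the e_g set evenly filled (or empty) — no strong Jahn–Teller driving force.

[Co(CN)₆]⁴−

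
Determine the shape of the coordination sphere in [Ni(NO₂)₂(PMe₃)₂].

Each nitro (N-bound nitrite) is −1; trimethylphosphine is neutral; balancing the 0 overall charge requires Ni(II).
Ni sits in group 10, so the d-electron count is 10 − 2 = 8.
Coordination number: 4.
Nitro (N-bound nitrite) and trimethylphosphine are strong-field ligands (high in the spectrochemical series).
A 3d d⁸ ion with strong-field ligands gains enough CFSE to favour square planar over tetrahedral.

square planar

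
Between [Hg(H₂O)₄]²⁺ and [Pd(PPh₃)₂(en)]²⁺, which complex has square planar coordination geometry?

For [Hg(H₂O)₄]²⁺: Ligand charges: water is neutral. With an overall charge of +2 the mercury centre must be in the +2 oxidation state. Group 12 minus oxidation state 2 gives a d¹⁰ configuration. A d¹⁰ ion has no crystal-field stabilisation preference between square planar and tetrahedral, so four ligands adopt the sterically favoured tetrahedral geometry. → tetrahedral.
For [Pd(PPh₃)₂(en)]²⁺: Summing ligand charges against the +2 overall charge gives an oxidation state of +2 for palladium. Palladium is a group-10 element; Pd(II) is therefore d⁸. A 4d d⁸ ion has a large crystal-field splitting; square planar leaves the high-energy d_{x²−y²} orbital empty and maximises CFSE. → square planar.

[Pd(PPh₃)₂(en)]²⁺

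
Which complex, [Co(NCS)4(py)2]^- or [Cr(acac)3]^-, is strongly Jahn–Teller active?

[Co(NCS)4(py)2]^-: Each isothiocyanate is −1; pyridine is neutral; balancing the −1 overall charge requires Co(III). Cobalt is a group-9 element; Co(III) is therefore d⁶. Co(III) has an exceptionally large octahedral splitting and is low-spin with essentially every ligand except fluoride. The d⁶ configuration leaves the e_g set evenly filled (or empty) — no strong Jahn–Teller driving force.
[Cr(acac)3]^-: Each acetylacetonate is −1; balancing the −1 overall charge requires Cr(II). Cr sits in group 6, so the d-electron count is 6 − 2 = 4. Acetylacetonate is a weak-field ligand for a first-row metal, so the complex is high-spin. The t₂g³e_g¹ (high-spin) configuration has an unevenly filled e_g set; the Jahn–Teller theorem predicts a tetragonal distortion (typically axial elongation) to lift the degeneracy.

[Cr(acac)3]^-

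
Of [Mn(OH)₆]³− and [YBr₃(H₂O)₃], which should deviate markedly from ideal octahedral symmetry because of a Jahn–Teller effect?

[Mn(OH)₆]³−

[Mn(OH)₆]³−: Each hydroxide is −1; balancing the −3 overall charge requires Mn(III). Mn sits in group 7, so the d-electron count is 7 − 3 = 4. Hydroxide is a weak-field ligand for a first-row metal, so the complex is high-spin. The t₂g³e_g¹ (high-spin) configuration has an unevenly filled e_g set; the Jahn–Teller theorem predicts a tetragonal distortion (typically axial elongation) to lift the degeneracy.
[YBr₃(H₂O)₃]: Ligand charges: each bromide is −1; water is neutral. With an overall charge of 0 the yttrium centre must be in the +3 oxidation state. Y sits in group 3, so the d-electron count is 3 − 3 = 0. The d⁰ configuration leaves the e_g set evenly filled (or empty) — no strong Jahn–Teller driving force.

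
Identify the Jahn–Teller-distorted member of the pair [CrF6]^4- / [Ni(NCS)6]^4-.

[CrF6]^4-

[CrF6]^4-: Summing ligand charges against the −4 overall charge gives an oxidation state of +2 for chromium. Cr sits in group 6, so the d-electron count is 6 − 2 = 4. Fluoride is a weak-field ligand for a first-row metal, so the complex is high-spin. The t₂g³e_g¹ (high-spin) configuration has an unevenly filled e_g set; the Jahn–Teller theorem predicts a tetragonal distortion (typically axial elongation) to lift the degeneracy.
[Ni(NCS)6]^4-: Summing ligand charges against the −4 overall charge gives an oxidation state of +2 for nickel. Nickel is a group-10 element; Ni(II) is therefore d⁸. The d⁸ configuration leaves the e_g set evenly filled (or empty) — no strong Jahn–Teller driving force.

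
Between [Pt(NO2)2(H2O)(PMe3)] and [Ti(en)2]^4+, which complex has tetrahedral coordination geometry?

[Ti(en)2]^4+

For [Pt(NO2)2(H2O)(PMe3)]: Summing ligand charges against the 0 overall charge gives an oxidation state of +2 for platinum. Platinum is a group-10 element; Pt(II) is therefore d⁸. A 5d d⁸ ion has a large crystal-field splitting; square planar leaves the high-energy d_{x²−y²} orbital empty and maximises CFSE. → square planar.
For [Ti(en)2]^4+: Ethylenediamine is neutral; balancing the +4 overall charge requires Ti(IV). Group 4 minus oxidation state 4 gives a d⁰ configuration. A d⁰ ion has no crystal-field stabilisation preference between square planar and tetrahedral, so four ligands adopt the sterically favoured tetrahedral geometry. → tetrahedral.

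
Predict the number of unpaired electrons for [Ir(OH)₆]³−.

0

Each hydroxide is −1; balancing the −3 overall charge requires Ir(III).
Group 9 minus oxidation state 3 gives a d⁶ configuration.
The spin state decides the count: a 5d ion has a large Δₒ and is invariably low-spin.
An octahedral low-spin d⁶ ion is t₂g⁶e_g⁰, giving 0 unpaired electrons.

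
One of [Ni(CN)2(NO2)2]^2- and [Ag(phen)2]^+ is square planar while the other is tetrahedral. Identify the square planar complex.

[Ni(CN)2(NO2)2]^2-

For [Ni(CN)2(NO2)2]^2-: Ligand charges: each cyanide is −1; each nitro (N-bound nitrite) is −1. With an overall charge of −2 the nickel centre must be in the +2 oxidation state. Nickel is a group-10 element; Ni(II) is therefore d⁸. Cyanide and nitro (N-bound nitrite) are strong-field ligands (high in the spectrochemical series). A 3d d⁸ ion with strong-field ligands gains enough CFSE to favour square planar over tetrahedral. → square planar.
For [Ag(phen)2]^+: Summing ligand charges against the +1 overall charge gives an oxidation state of +1 for silver. Group 11 minus oxidation state 1 gives a d¹⁰ configuration. A d¹⁰ ion has no crystal-field stabilisation preference between square planar and tetrahedral, so four ligands adopt the sterically favoured tetrahedral geometry. → tetrahedral.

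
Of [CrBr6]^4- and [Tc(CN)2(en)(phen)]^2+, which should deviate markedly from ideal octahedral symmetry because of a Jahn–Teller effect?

[CrBr6]^4-

[CrBr6]^4-: Ligand charges: each bromide is −1. With an overall charge of −4 the chromium centre must be in the +2 oxidation state. Group 6 minus oxidation state 2 gives a d⁴ configuration. Bromide is a weak-field ligand for a first-row metal, so the complex is high-spin. The t₂g³e_g¹ (high-spin) configuration has an unevenly filled e_g set; the Jahn–Teller theorem predicts a tetragonal distortion (typically axial elongation) to lift the degeneracy.
[Tc(CN)2(en)(phen)]^2+: Ligand charges: each cyanide is −1; ethylenediamine is neutral; 1,10-phenanthroline is neutral. With an overall charge of +2 the technetium centre must be in the +4 oxidation state. Technetium is a group-7 element; Tc(IV) is therefore d³. The d³ configuration leaves the e_g set evenly filled (or empty) — no strong Jahn–Teller driving force.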